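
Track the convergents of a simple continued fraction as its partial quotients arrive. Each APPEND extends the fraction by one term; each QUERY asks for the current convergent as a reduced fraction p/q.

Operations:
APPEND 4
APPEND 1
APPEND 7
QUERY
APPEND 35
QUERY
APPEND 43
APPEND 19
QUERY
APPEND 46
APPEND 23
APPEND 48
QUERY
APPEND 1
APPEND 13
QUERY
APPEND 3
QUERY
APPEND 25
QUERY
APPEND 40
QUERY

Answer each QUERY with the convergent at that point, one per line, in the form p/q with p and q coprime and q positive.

APPEND 4: p_0 = 4·1 + 0 = 4, q_0 = 4·0 + 1 = 1 → 4/1
APPEND 1: p_1 = 1·4 + 1 = 5, q_1 = 1·1 + 0 = 1 → 5/1
APPEND 7: p_2 = 7·5 + 4 = 39, q_2 = 7·1 + 1 = 8 → 39/8
APPEND 35: p_3 = 35·39 + 5 = 1370, q_3 = 35·8 + 1 = 281 → 1370/281
APPEND 43: p_4 = 43·1370 + 39 = 58949, q_4 = 43·281 + 8 = 12091 → 58949/12091
APPEND 19: p_5 = 19·58949 + 1370 = 1121401, q_5 = 19·12091 + 281 = 230010 → 1121401/230010
APPEND 46: p_6 = 46·1121401 + 58949 = 51643395, q_6 = 46·230010 + 12091 = 10592551 → 51643395/10592551
APPEND 23: p_7 = 23·51643395 + 1121401 = 1188919486, q_7 = 23·10592551 + 230010 = 243858683 → 1188919486/243858683
APPEND 48: p_8 = 48·1188919486 + 51643395 = 57119778723, q_8 = 48·243858683 + 10592551 = 11715809335 → 57119778723/11715809335
APPEND 1: p_9 = 1·57119778723 + 1188919486 = 58308698209, q_9 = 1·11715809335 + 243858683 = 11959668018 → 58308698209/11959668018
APPEND 13: p_10 = 13·58308698209 + 57119778723 = 815132855440, q_10 = 13·11959668018 + 11715809335 = 167191493569 → 815132855440/167191493569
APPEND 3: p_11 = 3·815132855440 + 58308698209 = 2503707264529, q_11 = 3·167191493569 + 11959668018 = 513534148725 → 2503707264529/513534148725
APPEND 25: p_12 = 25·2503707264529 + 815132855440 = 63407814468665, q_12 = 25·513534148725 + 167191493569 = 13005545211694 → 63407814468665/13005545211694
APPEND 40: p_13 = 40·63407814468665 + 2503707264529 = 2538816286011129, q_13 = 40·13005545211694 + 513534148725 = 520735342616485 → 2538816286011129/520735342616485

39/8
1370/281
1121401/230010
57119778723/11715809335
815132855440/167191493569
2503707264529/513534148725
63407814468665/13005545211694
2538816286011129/520735342616485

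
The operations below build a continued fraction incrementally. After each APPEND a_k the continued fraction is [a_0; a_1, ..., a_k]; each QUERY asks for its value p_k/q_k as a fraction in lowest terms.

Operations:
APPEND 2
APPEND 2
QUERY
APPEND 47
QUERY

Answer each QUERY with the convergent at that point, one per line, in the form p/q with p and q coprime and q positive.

5/2
237/95

APPEND 2: p_0 = 2·1 + 0 = 2, q_0 = 2·0 + 1 = 1 → 2/1
APPEND 2: p_1 = 2·2 + 1 = 5, q_1 = 2·1 + 0 = 2 → 5/2
APPEND 47: p_2 = 47·5 + 2 = 237, q_2 = 47·2 + 1 = 95 → 237/95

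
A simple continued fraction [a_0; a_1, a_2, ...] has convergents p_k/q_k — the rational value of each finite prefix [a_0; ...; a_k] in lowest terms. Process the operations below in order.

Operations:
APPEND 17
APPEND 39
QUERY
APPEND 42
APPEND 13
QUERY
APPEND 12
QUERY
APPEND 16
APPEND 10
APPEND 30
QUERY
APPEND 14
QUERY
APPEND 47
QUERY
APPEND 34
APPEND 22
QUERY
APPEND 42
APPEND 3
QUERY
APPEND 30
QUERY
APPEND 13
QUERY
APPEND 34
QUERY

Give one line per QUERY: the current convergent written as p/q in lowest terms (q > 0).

664/39
363429/21346
4389053/257791
21378742967/1255680332
300012673361/17621242459
14121974390934/829454075905
10583959097623508/621648770186943
1345604146824080867/79034050993211448
40813131133964578463/2397158997204018275
531916308888363600886/31242101014645449023
18125967633338327008587/1064628593495149285057

APPEND 17: p_0 = 17·1 + 0 = 17, q_0 = 17·0 + 1 = 1 → 17/1
APPEND 39: p_1 = 39·17 + 1 = 664, q_1 = 39·1 + 0 = 39 → 664/39
APPEND 42: p_2 = 42·664 + 17 = 27905, q_2 = 42·39 + 1 = 1639 → 27905/1639
APPEND 13: p_3 = 13·27905 + 664 = 363429, q_3 = 13·1639 + 39 = 21346 → 363429/21346
APPEND 12: p_4 = 12·363429 + 27905 = 4389053, q_4 = 12·21346 + 1639 = 257791 → 4389053/257791
APPEND 16: p_5 = 16·4389053 + 363429 = 70588277, q_5 = 16·257791 + 21346 = 4146002 → 70588277/4146002
APPEND 10: p_6 = 10·70588277 + 4389053 = 710271823, q_6 = 10·4146002 + 257791 = 41717811 → 710271823/41717811
APPEND 30: p_7 = 30·710271823 + 70588277 = 21378742967, q_7 = 30·41717811 + 4146002 = 1255680332 → 21378742967/1255680332
APPEND 14: p_8 = 14·21378742967 + 710271823 = 300012673361, q_8 = 14·1255680332 + 41717811 = 17621242459 → 300012673361/17621242459
APPEND 47: p_9 = 47·300012673361 + 21378742967 = 14121974390934, q_9 = 47·17621242459 + 1255680332 = 829454075905 → 14121974390934/829454075905
APPEND 34: p_10 = 34·14121974390934 + 300012673361 = 480447141965117, q_10 = 34·829454075905 + 17621242459 = 28219059823229 → 480447141965117/28219059823229
APPEND 22: p_11 = 22·480447141965117 + 14121974390934 = 10583959097623508, q_11 = 22·28219059823229 + 829454075905 = 621648770186943 → 10583959097623508/621648770186943
APPEND 42: p_12 = 42·10583959097623508 + 480447141965117 = 445006729242152453, q_12 = 42·621648770186943 + 28219059823229 = 26137467407674835 → 445006729242152453/26137467407674835
APPEND 3: p_13 = 3·445006729242152453 + 10583959097623508 = 1345604146824080867, q_13 = 3·26137467407674835 + 621648770186943 = 79034050993211448 → 1345604146824080867/79034050993211448
APPEND 30: p_14 = 30·1345604146824080867 + 445006729242152453 = 40813131133964578463, q_14 = 30·79034050993211448 + 26137467407674835 = 2397158997204018275 → 40813131133964578463/2397158997204018275
APPEND 13: p_15 = 13·40813131133964578463 + 1345604146824080867 = 531916308888363600886, q_15 = 13·2397158997204018275 + 79034050993211448 = 31242101014645449023 → 531916308888363600886/31242101014645449023
APPEND 34: p_16 = 34·531916308888363600886 + 40813131133964578463 = 18125967633338327008587, q_16 = 34·31242101014645449023 + 2397158997204018275 = 1064628593495149285057 → 18125967633338327008587/1064628593495149285057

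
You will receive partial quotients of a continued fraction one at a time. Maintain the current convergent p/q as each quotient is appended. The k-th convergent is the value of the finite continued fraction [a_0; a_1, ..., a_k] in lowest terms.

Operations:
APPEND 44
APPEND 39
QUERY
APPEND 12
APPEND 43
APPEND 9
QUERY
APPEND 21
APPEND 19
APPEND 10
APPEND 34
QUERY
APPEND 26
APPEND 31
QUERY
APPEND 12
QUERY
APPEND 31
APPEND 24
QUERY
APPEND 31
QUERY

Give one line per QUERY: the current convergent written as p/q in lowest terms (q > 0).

1717/39
8026877/182323
1106391054031/25130637500
893863406057045/20303270846499
10755159486071734/244293383713117
8034046538868810910/182485849366588141
249389746512407419009/5664654728530185497

APPEND 44: p_0 = 44·1 + 0 = 44, q_0 = 44·0 + 1 = 1 → 44/1
APPEND 39: p_1 = 39·44 + 1 = 1717, q_1 = 39·1 + 0 = 39 → 1717/39
APPEND 12: p_2 = 12·1717 + 44 = 20648, q_2 = 12·39 + 1 = 469 → 20648/469
APPEND 43: p_3 = 43·20648 + 1717 = 889581, q_3 = 43·469 + 39 = 20206 → 889581/20206
APPEND 9: p_4 = 9·889581 + 20648 = 8026877, q_4 = 9·20206 + 469 = 182323 → 8026877/182323
APPEND 21: p_5 = 21·8026877 + 889581 = 169453998, q_5 = 21·182323 + 20206 = 3848989 → 169453998/3848989
APPEND 19: p_6 = 19·169453998 + 8026877 = 3227652839, q_6 = 19·3848989 + 182323 = 73313114 → 3227652839/73313114
APPEND 10: p_7 = 10·3227652839 + 169453998 = 32445982388, q_7 = 10·73313114 + 3848989 = 736980129 → 32445982388/736980129
APPEND 34: p_8 = 34·32445982388 + 3227652839 = 1106391054031, q_8 = 34·736980129 + 73313114 = 25130637500 → 1106391054031/25130637500
APPEND 26: p_9 = 26·1106391054031 + 32445982388 = 28798613387194, q_9 = 26·25130637500 + 736980129 = 654133555129 → 28798613387194/654133555129
APPEND 31: p_10 = 31·28798613387194 + 1106391054031 = 893863406057045, q_10 = 31·654133555129 + 25130637500 = 20303270846499 → 893863406057045/20303270846499
APPEND 12: p_11 = 12·893863406057045 + 28798613387194 = 10755159486071734, q_11 = 12·20303270846499 + 654133555129 = 244293383713117 → 10755159486071734/244293383713117
APPEND 31: p_12 = 31·10755159486071734 + 893863406057045 = 334303807474280799, q_12 = 31·244293383713117 + 20303270846499 = 7593398165953126 → 334303807474280799/7593398165953126
APPEND 24: p_13 = 24·334303807474280799 + 10755159486071734 = 8034046538868810910, q_13 = 24·7593398165953126 + 244293383713117 = 182485849366588141 → 8034046538868810910/182485849366588141
APPEND 31: p_14 = 31·8034046538868810910 + 334303807474280799 = 249389746512407419009, q_14 = 31·182485849366588141 + 7593398165953126 = 5664654728530185497 → 249389746512407419009/5664654728530185497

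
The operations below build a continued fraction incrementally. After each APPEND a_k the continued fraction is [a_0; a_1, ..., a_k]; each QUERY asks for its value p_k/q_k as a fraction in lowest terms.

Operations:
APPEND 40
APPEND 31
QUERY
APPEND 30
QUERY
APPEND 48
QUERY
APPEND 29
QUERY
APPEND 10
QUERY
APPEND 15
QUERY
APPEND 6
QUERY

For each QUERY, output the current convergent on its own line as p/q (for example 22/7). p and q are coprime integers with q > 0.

APPEND 40: p_0 = 40·1 + 0 = 40, q_0 = 40·0 + 1 = 1 → 40/1
APPEND 31: p_1 = 31·40 + 1 = 1241, q_1 = 31·1 + 0 = 31 → 1241/31
APPEND 30: p_2 = 30·1241 + 40 = 37270, q_2 = 30·31 + 1 = 931 → 37270/931
APPEND 48: p_3 = 48·37270 + 1241 = 1790201, q_3 = 48·931 + 31 = 44719 → 1790201/44719
APPEND 29: p_4 = 29·1790201 + 37270 = 51953099, q_4 = 29·44719 + 931 = 1297782 → 51953099/1297782
APPEND 10: p_5 = 10·51953099 + 1790201 = 521321191, q_5 = 10·1297782 + 44719 = 13022539 → 521321191/13022539
APPEND 15: p_6 = 15·521321191 + 51953099 = 7871770964, q_6 = 15·13022539 + 1297782 = 196635867 → 7871770964/196635867
APPEND 6: p_7 = 6·7871770964 + 521321191 = 47751946975, q_7 = 6·196635867 + 13022539 = 1192837741 → 47751946975/1192837741

1241/31
37270/931
1790201/44719
51953099/1297782
521321191/13022539
7871770964/196635867
47751946975/1192837741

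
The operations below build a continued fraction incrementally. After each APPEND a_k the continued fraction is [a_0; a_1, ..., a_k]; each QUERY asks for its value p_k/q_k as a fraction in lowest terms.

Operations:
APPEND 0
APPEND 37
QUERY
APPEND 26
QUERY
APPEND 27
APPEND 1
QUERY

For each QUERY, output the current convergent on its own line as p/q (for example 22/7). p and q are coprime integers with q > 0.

APPEND 0: p_0 = 0·1 + 0 = 0, q_0 = 0·0 + 1 = 1 → 0/1
APPEND 37: p_1 = 37·0 + 1 = 1, q_1 = 37·1 + 0 = 37 → 1/37
APPEND 26: p_2 = 26·1 + 0 = 26, q_2 = 26·37 + 1 = 963 → 26/963
APPEND 27: p_3 = 27·26 + 1 = 703, q_3 = 27·963 + 37 = 26038 → 703/26038
APPEND 1: p_4 = 1·703 + 26 = 729, q_4 = 1·26038 + 963 = 27001 → 729/27001

1/37
26/963
729/27001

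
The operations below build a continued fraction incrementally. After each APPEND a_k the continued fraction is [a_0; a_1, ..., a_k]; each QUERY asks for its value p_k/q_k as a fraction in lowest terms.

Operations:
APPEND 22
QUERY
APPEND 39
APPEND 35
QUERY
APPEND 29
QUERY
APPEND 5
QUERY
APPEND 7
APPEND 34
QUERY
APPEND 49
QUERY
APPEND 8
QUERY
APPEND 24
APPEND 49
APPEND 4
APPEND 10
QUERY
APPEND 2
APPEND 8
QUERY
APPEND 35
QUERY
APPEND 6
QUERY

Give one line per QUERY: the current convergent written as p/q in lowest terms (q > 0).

22/1
30087/1366
873382/39653
4396997/199631
1080577271/49060011
52979938640/2405377609
424920086391/19292080883
20714315925818487/940464503975422
368312641912628615/16722008456600806
12934392257690352791/587242988975106383
77974666188054745361/3540179942307239104

APPEND 22: p_0 = 22·1 + 0 = 22, q_0 = 22·0 + 1 = 1 → 22/1
APPEND 39: p_1 = 39·22 + 1 = 859, q_1 = 39·1 + 0 = 39 → 859/39
APPEND 35: p_2 = 35·859 + 22 = 30087, q_2 = 35·39 + 1 = 1366 → 30087/1366
APPEND 29: p_3 = 29·30087 + 859 = 873382, q_3 = 29·1366 + 39 = 39653 → 873382/39653
APPEND 5: p_4 = 5·873382 + 30087 = 4396997, q_4 = 5·39653 + 1366 = 199631 → 4396997/199631
APPEND 7: p_5 = 7·4396997 + 873382 = 31652361, q_5 = 7·199631 + 39653 = 1437070 → 31652361/1437070
APPEND 34: p_6 = 34·31652361 + 4396997 = 1080577271, q_6 = 34·1437070 + 199631 = 49060011 → 1080577271/49060011
APPEND 49: p_7 = 49·1080577271 + 31652361 = 52979938640, q_7 = 49·49060011 + 1437070 = 2405377609 → 52979938640/2405377609
APPEND 8: p_8 = 8·52979938640 + 1080577271 = 424920086391, q_8 = 8·2405377609 + 49060011 = 19292080883 → 424920086391/19292080883
APPEND 24: p_9 = 24·424920086391 + 52979938640 = 10251062012024, q_9 = 24·19292080883 + 2405377609 = 465415318801 → 10251062012024/465415318801
APPEND 49: p_10 = 49·10251062012024 + 424920086391 = 502726958675567, q_10 = 49·465415318801 + 19292080883 = 22824642702132 → 502726958675567/22824642702132
APPEND 4: p_11 = 4·502726958675567 + 10251062012024 = 2021158896714292, q_11 = 4·22824642702132 + 465415318801 = 91763986127329 → 2021158896714292/91763986127329
APPEND 10: p_12 = 10·2021158896714292 + 502726958675567 = 20714315925818487, q_12 = 10·91763986127329 + 22824642702132 = 940464503975422 → 20714315925818487/940464503975422
APPEND 2: p_13 = 2·20714315925818487 + 2021158896714292 = 43449790748351266, q_13 = 2·940464503975422 + 91763986127329 = 1972692994078173 → 43449790748351266/1972692994078173
APPEND 8: p_14 = 8·43449790748351266 + 20714315925818487 = 368312641912628615, q_14 = 8·1972692994078173 + 940464503975422 = 16722008456600806 → 368312641912628615/16722008456600806
APPEND 35: p_15 = 35·368312641912628615 + 43449790748351266 = 12934392257690352791, q_15 = 35·16722008456600806 + 1972692994078173 = 587242988975106383 → 12934392257690352791/587242988975106383
APPEND 6: p_16 = 6·12934392257690352791 + 368312641912628615 = 77974666188054745361, q_16 = 6·587242988975106383 + 16722008456600806 = 3540179942307239104 → 77974666188054745361/3540179942307239104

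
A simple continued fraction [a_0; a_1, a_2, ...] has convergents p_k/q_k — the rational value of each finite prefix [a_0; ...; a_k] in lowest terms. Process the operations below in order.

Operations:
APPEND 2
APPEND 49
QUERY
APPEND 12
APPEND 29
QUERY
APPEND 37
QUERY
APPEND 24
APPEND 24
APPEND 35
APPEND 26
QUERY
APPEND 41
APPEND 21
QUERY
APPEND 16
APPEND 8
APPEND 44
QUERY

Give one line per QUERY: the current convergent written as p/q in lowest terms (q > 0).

APPEND 2: p_0 = 2·1 + 0 = 2, q_0 = 2·0 + 1 = 1 → 2/1
APPEND 49: p_1 = 49·2 + 1 = 99, q_1 = 49·1 + 0 = 49 → 99/49
APPEND 12: p_2 = 12·99 + 2 = 1190, q_2 = 12·49 + 1 = 589 → 1190/589
APPEND 29: p_3 = 29·1190 + 99 = 34609, q_3 = 29·589 + 49 = 17130 → 34609/17130
APPEND 37: p_4 = 37·34609 + 1190 = 1281723, q_4 = 37·17130 + 589 = 634399 → 1281723/634399
APPEND 24: p_5 = 24·1281723 + 34609 = 30795961, q_5 = 24·634399 + 17130 = 15242706 → 30795961/15242706
APPEND 24: p_6 = 24·30795961 + 1281723 = 740384787, q_6 = 24·15242706 + 634399 = 366459343 → 740384787/366459343
APPEND 35: p_7 = 35·740384787 + 30795961 = 25944263506, q_7 = 35·366459343 + 15242706 = 12841319711 → 25944263506/12841319711
APPEND 26: p_8 = 26·25944263506 + 740384787 = 675291235943, q_8 = 26·12841319711 + 366459343 = 334240771829 → 675291235943/334240771829
APPEND 41: p_9 = 41·675291235943 + 25944263506 = 27712884937169, q_9 = 41·334240771829 + 12841319711 = 13716712964700 → 27712884937169/13716712964700
APPEND 21: p_10 = 21·27712884937169 + 675291235943 = 582645874916492, q_10 = 21·13716712964700 + 334240771829 = 288385213030529 → 582645874916492/288385213030529
APPEND 16: p_11 = 16·582645874916492 + 27712884937169 = 9350046883601041, q_11 = 16·288385213030529 + 13716712964700 = 4627880121453164 → 9350046883601041/4627880121453164
APPEND 8: p_12 = 8·9350046883601041 + 582645874916492 = 75383020943724820, q_12 = 8·4627880121453164 + 288385213030529 = 37311426184655841 → 75383020943724820/37311426184655841
APPEND 44: p_13 = 44·75383020943724820 + 9350046883601041 = 3326202968407493121, q_13 = 44·37311426184655841 + 4627880121453164 = 1646330632246310168 → 3326202968407493121/1646330632246310168

99/49
34609/17130
1281723/634399
675291235943/334240771829
582645874916492/288385213030529
3326202968407493121/1646330632246310168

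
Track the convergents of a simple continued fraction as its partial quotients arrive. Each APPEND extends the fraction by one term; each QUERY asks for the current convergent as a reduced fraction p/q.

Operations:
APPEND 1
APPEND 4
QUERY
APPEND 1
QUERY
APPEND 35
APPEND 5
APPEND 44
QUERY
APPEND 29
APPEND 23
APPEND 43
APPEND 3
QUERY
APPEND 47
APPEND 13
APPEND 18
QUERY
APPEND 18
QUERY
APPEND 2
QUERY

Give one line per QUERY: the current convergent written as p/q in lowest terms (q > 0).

5/4
6/5
47779/39779
4156520566/3460562833
46306679069253/38553200919424
836081887010047/696090361539059
1718470453089347/1430733923997542

APPEND 1: p_0 = 1·1 + 0 = 1, q_0 = 1·0 + 1 = 1 → 1/1
APPEND 4: p_1 = 4·1 + 1 = 5, q_1 = 4·1 + 0 = 4 → 5/4
APPEND 1: p_2 = 1·5 + 1 = 6, q_2 = 1·4 + 1 = 5 → 6/5
APPEND 35: p_3 = 35·6 + 5 = 215, q_3 = 35·5 + 4 = 179 → 215/179
APPEND 5: p_4 = 5·215 + 6 = 1081, q_4 = 5·179 + 5 = 900 → 1081/900
APPEND 44: p_5 = 44·1081 + 215 = 47779, q_5 = 44·900 + 179 = 39779 → 47779/39779
APPEND 29: p_6 = 29·47779 + 1081 = 1386672, q_6 = 29·39779 + 900 = 1154491 → 1386672/1154491
APPEND 23: p_7 = 23·1386672 + 47779 = 31941235, q_7 = 23·1154491 + 39779 = 26593072 → 31941235/26593072
APPEND 43: p_8 = 43·31941235 + 1386672 = 1374859777, q_8 = 43·26593072 + 1154491 = 1144656587 → 1374859777/1144656587
APPEND 3: p_9 = 3·1374859777 + 31941235 = 4156520566, q_9 = 3·1144656587 + 26593072 = 3460562833 → 4156520566/3460562833
APPEND 47: p_10 = 47·4156520566 + 1374859777 = 196731326379, q_10 = 47·3460562833 + 1144656587 = 163791109738 → 196731326379/163791109738
APPEND 13: p_11 = 13·196731326379 + 4156520566 = 2561663763493, q_11 = 13·163791109738 + 3460562833 = 2132744989427 → 2561663763493/2132744989427
APPEND 18: p_12 = 18·2561663763493 + 196731326379 = 46306679069253, q_12 = 18·2132744989427 + 163791109738 = 38553200919424 → 46306679069253/38553200919424
APPEND 18: p_13 = 18·46306679069253 + 2561663763493 = 836081887010047, q_13 = 18·38553200919424 + 2132744989427 = 696090361539059 → 836081887010047/696090361539059
APPEND 2: p_14 = 2·836081887010047 + 46306679069253 = 1718470453089347, q_14 = 2·696090361539059 + 38553200919424 = 1430733923997542 → 1718470453089347/1430733923997542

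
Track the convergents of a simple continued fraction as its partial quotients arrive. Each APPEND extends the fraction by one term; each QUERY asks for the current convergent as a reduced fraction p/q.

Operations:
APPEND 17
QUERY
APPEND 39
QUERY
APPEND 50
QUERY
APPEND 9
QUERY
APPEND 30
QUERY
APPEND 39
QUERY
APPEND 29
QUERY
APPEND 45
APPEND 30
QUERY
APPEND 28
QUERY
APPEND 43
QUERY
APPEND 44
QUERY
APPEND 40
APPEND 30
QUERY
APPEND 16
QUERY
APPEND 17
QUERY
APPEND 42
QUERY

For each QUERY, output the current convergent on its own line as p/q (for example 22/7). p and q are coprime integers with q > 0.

17/1
664/39
33217/1951
299617/17598
9021727/529891
352146970/20683347
10221283857/600346954
13819518899907/811689235264
387406839117931/22754334883669
16672313600970940/979248089233031
733969205281839291/43109670261137033
881997184951518116691/51804091426302567563
14141330399749164409636/830590828879375795359
241284613980687313080503/14171848182375691088666
10148095117588616313790762/596048214488658401519331

APPEND 17: p_0 = 17·1 + 0 = 17, q_0 = 17·0 + 1 = 1 → 17/1
APPEND 39: p_1 = 39·17 + 1 = 664, q_1 = 39·1 + 0 = 39 → 664/39
APPEND 50: p_2 = 50·664 + 17 = 33217, q_2 = 50·39 + 1 = 1951 → 33217/1951
APPEND 9: p_3 = 9·33217 + 664 = 299617, q_3 = 9·1951 + 39 = 17598 → 299617/17598
APPEND 30: p_4 = 30·299617 + 33217 = 9021727, q_4 = 30·17598 + 1951 = 529891 → 9021727/529891
APPEND 39: p_5 = 39·9021727 + 299617 = 352146970, q_5 = 39·529891 + 17598 = 20683347 → 352146970/20683347
APPEND 29: p_6 = 29·352146970 + 9021727 = 10221283857, q_6 = 29·20683347 + 529891 = 600346954 → 10221283857/600346954
APPEND 45: p_7 = 45·10221283857 + 352146970 = 460309920535, q_7 = 45·600346954 + 20683347 = 27036296277 → 460309920535/27036296277
APPEND 30: p_8 = 30·460309920535 + 10221283857 = 13819518899907, q_8 = 30·27036296277 + 600346954 = 811689235264 → 13819518899907/811689235264
APPEND 28: p_9 = 28·13819518899907 + 460309920535 = 387406839117931, q_9 = 28·811689235264 + 27036296277 = 22754334883669 → 387406839117931/22754334883669
APPEND 43: p_10 = 43·387406839117931 + 13819518899907 = 16672313600970940, q_10 = 43·22754334883669 + 811689235264 = 979248089233031 → 16672313600970940/979248089233031
APPEND 44: p_11 = 44·16672313600970940 + 387406839117931 = 733969205281839291, q_11 = 44·979248089233031 + 22754334883669 = 43109670261137033 → 733969205281839291/43109670261137033
APPEND 40: p_12 = 40·733969205281839291 + 16672313600970940 = 29375440524874542580, q_12 = 40·43109670261137033 + 979248089233031 = 1725366058534714351 → 29375440524874542580/1725366058534714351
APPEND 30: p_13 = 30·29375440524874542580 + 733969205281839291 = 881997184951518116691, q_13 = 30·1725366058534714351 + 43109670261137033 = 51804091426302567563 → 881997184951518116691/51804091426302567563
APPEND 16: p_14 = 16·881997184951518116691 + 29375440524874542580 = 14141330399749164409636, q_14 = 16·51804091426302567563 + 1725366058534714351 = 830590828879375795359 → 14141330399749164409636/830590828879375795359
APPEND 17: p_15 = 17·14141330399749164409636 + 881997184951518116691 = 241284613980687313080503, q_15 = 17·830590828879375795359 + 51804091426302567563 = 14171848182375691088666 → 241284613980687313080503/14171848182375691088666
APPEND 42: p_16 = 42·241284613980687313080503 + 14141330399749164409636 = 10148095117588616313790762, q_16 = 42·14171848182375691088666 + 830590828879375795359 = 596048214488658401519331 → 10148095117588616313790762/596048214488658401519331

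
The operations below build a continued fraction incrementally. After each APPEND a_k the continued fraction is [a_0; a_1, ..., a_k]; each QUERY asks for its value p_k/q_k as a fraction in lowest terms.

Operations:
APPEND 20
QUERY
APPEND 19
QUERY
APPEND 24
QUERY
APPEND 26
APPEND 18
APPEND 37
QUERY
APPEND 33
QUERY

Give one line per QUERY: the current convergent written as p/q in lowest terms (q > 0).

20/1
381/19
9164/457
159515283/7954876
5268309113/262725583

APPEND 20: p_0 = 20·1 + 0 = 20, q_0 = 20·0 + 1 = 1 → 20/1
APPEND 19: p_1 = 19·20 + 1 = 381, q_1 = 19·1 + 0 = 19 → 381/19
APPEND 24: p_2 = 24·381 + 20 = 9164, q_2 = 24·19 + 1 = 457 → 9164/457
APPEND 26: p_3 = 26·9164 + 381 = 238645, q_3 = 26·457 + 19 = 11901 → 238645/11901
APPEND 18: p_4 = 18·238645 + 9164 = 4304774, q_4 = 18·11901 + 457 = 214675 → 4304774/214675
APPEND 37: p_5 = 37·4304774 + 238645 = 159515283, q_5 = 37·214675 + 11901 = 7954876 → 159515283/7954876
APPEND 33: p_6 = 33·159515283 + 4304774 = 5268309113, q_6 = 33·7954876 + 214675 = 262725583 → 5268309113/262725583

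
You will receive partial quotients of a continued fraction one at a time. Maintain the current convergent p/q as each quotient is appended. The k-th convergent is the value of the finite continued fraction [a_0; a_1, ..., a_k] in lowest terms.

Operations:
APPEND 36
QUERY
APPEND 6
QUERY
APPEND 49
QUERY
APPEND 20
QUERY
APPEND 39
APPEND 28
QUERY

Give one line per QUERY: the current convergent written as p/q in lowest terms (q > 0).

36/1
217/6
10669/295
213597/5906
233760253/6463518

APPEND 36: p_0 = 36·1 + 0 = 36, q_0 = 36·0 + 1 = 1 → 36/1
APPEND 6: p_1 = 6·36 + 1 = 217, q_1 = 6·1 + 0 = 6 → 217/6
APPEND 49: p_2 = 49·217 + 36 = 10669, q_2 = 49·6 + 1 = 295 → 10669/295
APPEND 20: p_3 = 20·10669 + 217 = 213597, q_3 = 20·295 + 6 = 5906 → 213597/5906
APPEND 39: p_4 = 39·213597 + 10669 = 8340952, q_4 = 39·5906 + 295 = 230629 → 8340952/230629
APPEND 28: p_5 = 28·8340952 + 213597 = 233760253, q_5 = 28·230629 + 5906 = 6463518 → 233760253/6463518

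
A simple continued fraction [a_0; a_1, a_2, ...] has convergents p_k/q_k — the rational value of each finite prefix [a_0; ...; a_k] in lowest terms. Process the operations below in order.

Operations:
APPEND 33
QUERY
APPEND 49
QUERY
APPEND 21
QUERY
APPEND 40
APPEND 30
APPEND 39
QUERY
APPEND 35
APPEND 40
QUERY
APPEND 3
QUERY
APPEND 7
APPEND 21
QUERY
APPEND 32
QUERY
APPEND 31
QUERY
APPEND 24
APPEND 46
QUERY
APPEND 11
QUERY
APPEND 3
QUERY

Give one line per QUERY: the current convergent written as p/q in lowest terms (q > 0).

APPEND 33: p_0 = 33·1 + 0 = 33, q_0 = 33·0 + 1 = 1 → 33/1
APPEND 49: p_1 = 49·33 + 1 = 1618, q_1 = 49·1 + 0 = 49 → 1618/49
APPEND 21: p_2 = 21·1618 + 33 = 34011, q_2 = 21·49 + 1 = 1030 → 34011/1030
APPEND 40: p_3 = 40·34011 + 1618 = 1362058, q_3 = 40·1030 + 49 = 41249 → 1362058/41249
APPEND 30: p_4 = 30·1362058 + 34011 = 40895751, q_4 = 30·41249 + 1030 = 1238500 → 40895751/1238500
APPEND 39: p_5 = 39·40895751 + 1362058 = 1596296347, q_5 = 39·1238500 + 41249 = 48342749 → 1596296347/48342749
APPEND 35: p_6 = 35·1596296347 + 40895751 = 55911267896, q_6 = 35·48342749 + 1238500 = 1693234715 → 55911267896/1693234715
APPEND 40: p_7 = 40·55911267896 + 1596296347 = 2238047012187, q_7 = 40·1693234715 + 48342749 = 67777731349 → 2238047012187/67777731349
APPEND 3: p_8 = 3·2238047012187 + 55911267896 = 6770052304457, q_8 = 3·67777731349 + 1693234715 = 205026428762 → 6770052304457/205026428762
APPEND 7: p_9 = 7·6770052304457 + 2238047012187 = 49628413143386, q_9 = 7·205026428762 + 67777731349 = 1502962732683 → 49628413143386/1502962732683
APPEND 21: p_10 = 21·49628413143386 + 6770052304457 = 1048966728315563, q_10 = 21·1502962732683 + 205026428762 = 31767243815105 → 1048966728315563/31767243815105
APPEND 32: p_11 = 32·1048966728315563 + 49628413143386 = 33616563719241402, q_11 = 32·31767243815105 + 1502962732683 = 1018054764816043 → 33616563719241402/1018054764816043
APPEND 31: p_12 = 31·33616563719241402 + 1048966728315563 = 1043162442024799025, q_12 = 31·1018054764816043 + 31767243815105 = 31591464953112438 → 1043162442024799025/31591464953112438
APPEND 24: p_13 = 24·1043162442024799025 + 33616563719241402 = 25069515172314418002, q_13 = 24·31591464953112438 + 1018054764816043 = 759213213639514555 → 25069515172314418002/759213213639514555
APPEND 46: p_14 = 46·25069515172314418002 + 1043162442024799025 = 1154240860368488027117, q_14 = 46·759213213639514555 + 31591464953112438 = 34955399292370781968 → 1154240860368488027117/34955399292370781968
APPEND 11: p_15 = 11·1154240860368488027117 + 25069515172314418002 = 12721718979225682716289, q_15 = 11·34955399292370781968 + 759213213639514555 = 385268605429718116203 → 12721718979225682716289/385268605429718116203
APPEND 3: p_16 = 3·12721718979225682716289 + 1154240860368488027117 = 39319397798045536175984, q_16 = 3·385268605429718116203 + 34955399292370781968 = 1190761215581525130577 → 39319397798045536175984/1190761215581525130577

33/1
1618/49
34011/1030
1596296347/48342749
2238047012187/67777731349
6770052304457/205026428762
1048966728315563/31767243815105
33616563719241402/1018054764816043
1043162442024799025/31591464953112438
1154240860368488027117/34955399292370781968
12721718979225682716289/385268605429718116203
39319397798045536175984/1190761215581525130577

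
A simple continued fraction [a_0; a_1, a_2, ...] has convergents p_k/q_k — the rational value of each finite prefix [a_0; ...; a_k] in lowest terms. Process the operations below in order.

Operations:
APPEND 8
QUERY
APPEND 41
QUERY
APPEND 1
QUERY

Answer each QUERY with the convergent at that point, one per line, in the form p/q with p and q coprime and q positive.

APPEND 8: p_0 = 8·1 + 0 = 8, q_0 = 8·0 + 1 = 1 → 8/1
APPEND 41: p_1 = 41·8 + 1 = 329, q_1 = 41·1 + 0 = 41 → 329/41
APPEND 1: p_2 = 1·329 + 8 = 337, q_2 = 1·41 + 1 = 42 → 337/42

8/1
329/41
337/42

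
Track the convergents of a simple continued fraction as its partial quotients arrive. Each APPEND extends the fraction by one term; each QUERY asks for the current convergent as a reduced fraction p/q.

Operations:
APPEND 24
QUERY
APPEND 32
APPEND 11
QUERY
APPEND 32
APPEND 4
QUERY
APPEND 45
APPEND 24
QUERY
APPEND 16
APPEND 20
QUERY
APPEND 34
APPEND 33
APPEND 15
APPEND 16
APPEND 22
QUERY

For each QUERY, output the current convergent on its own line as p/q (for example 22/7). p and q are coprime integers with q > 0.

APPEND 24: p_0 = 24·1 + 0 = 24, q_0 = 24·0 + 1 = 1 → 24/1
APPEND 32: p_1 = 32·24 + 1 = 769, q_1 = 32·1 + 0 = 32 → 769/32
APPEND 11: p_2 = 11·769 + 24 = 8483, q_2 = 11·32 + 1 = 353 → 8483/353
APPEND 32: p_3 = 32·8483 + 769 = 272225, q_3 = 32·353 + 32 = 11328 → 272225/11328
APPEND 4: p_4 = 4·272225 + 8483 = 1097383, q_4 = 4·11328 + 353 = 45665 → 1097383/45665
APPEND 45: p_5 = 45·1097383 + 272225 = 49654460, q_5 = 45·45665 + 11328 = 2066253 → 49654460/2066253
APPEND 24: p_6 = 24·49654460 + 1097383 = 1192804423, q_6 = 24·2066253 + 45665 = 49635737 → 1192804423/49635737
APPEND 16: p_7 = 16·1192804423 + 49654460 = 19134525228, q_7 = 16·49635737 + 2066253 = 796238045 → 19134525228/796238045
APPEND 20: p_8 = 20·19134525228 + 1192804423 = 383883308983, q_8 = 20·796238045 + 49635737 = 15974396637 → 383883308983/15974396637
APPEND 34: p_9 = 34·383883308983 + 19134525228 = 13071167030650, q_9 = 34·15974396637 + 796238045 = 543925723703 → 13071167030650/543925723703
APPEND 33: p_10 = 33·13071167030650 + 383883308983 = 431732395320433, q_10 = 33·543925723703 + 15974396637 = 17965523278836 → 431732395320433/17965523278836
APPEND 15: p_11 = 15·431732395320433 + 13071167030650 = 6489057096837145, q_11 = 15·17965523278836 + 543925723703 = 270026774906243 → 6489057096837145/270026774906243
APPEND 16: p_12 = 16·6489057096837145 + 431732395320433 = 104256645944714753, q_12 = 16·270026774906243 + 17965523278836 = 4338393921778724 → 104256645944714753/4338393921778724
APPEND 22: p_13 = 22·104256645944714753 + 6489057096837145 = 2300135267880561711, q_13 = 22·4338393921778724 + 270026774906243 = 95714693054038171 → 2300135267880561711/95714693054038171

24/1
8483/353
1097383/45665
1192804423/49635737
383883308983/15974396637
2300135267880561711/95714693054038171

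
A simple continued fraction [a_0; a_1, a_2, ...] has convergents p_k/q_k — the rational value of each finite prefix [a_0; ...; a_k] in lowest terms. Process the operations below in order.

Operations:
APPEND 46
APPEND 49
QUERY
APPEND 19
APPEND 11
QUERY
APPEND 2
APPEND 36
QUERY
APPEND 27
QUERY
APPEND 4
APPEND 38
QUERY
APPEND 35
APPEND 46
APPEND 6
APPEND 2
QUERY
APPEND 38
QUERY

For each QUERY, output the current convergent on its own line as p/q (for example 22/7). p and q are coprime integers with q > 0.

APPEND 46: p_0 = 46·1 + 0 = 46, q_0 = 46·0 + 1 = 1 → 46/1
APPEND 49: p_1 = 49·46 + 1 = 2255, q_1 = 49·1 + 0 = 49 → 2255/49
APPEND 19: p_2 = 19·2255 + 46 = 42891, q_2 = 19·49 + 1 = 932 → 42891/932
APPEND 11: p_3 = 11·42891 + 2255 = 474056, q_3 = 11·932 + 49 = 10301 → 474056/10301
APPEND 2: p_4 = 2·474056 + 42891 = 991003, q_4 = 2·10301 + 932 = 21534 → 991003/21534
APPEND 36: p_5 = 36·991003 + 474056 = 36150164, q_5 = 36·21534 + 10301 = 785525 → 36150164/785525
APPEND 27: p_6 = 27·36150164 + 991003 = 977045431, q_6 = 27·785525 + 21534 = 21230709 → 977045431/21230709
APPEND 4: p_7 = 4·977045431 + 36150164 = 3944331888, q_7 = 4·21230709 + 785525 = 85708361 → 3944331888/85708361
APPEND 38: p_8 = 38·3944331888 + 977045431 = 150861657175, q_8 = 38·85708361 + 21230709 = 3278148427 → 150861657175/3278148427
APPEND 35: p_9 = 35·150861657175 + 3944331888 = 5284102333013, q_9 = 35·3278148427 + 85708361 = 114820903306 → 5284102333013/114820903306
APPEND 46: p_10 = 46·5284102333013 + 150861657175 = 243219568975773, q_10 = 46·114820903306 + 3278148427 = 5285039700503 → 243219568975773/5285039700503
APPEND 6: p_11 = 6·243219568975773 + 5284102333013 = 1464601516187651, q_11 = 6·5285039700503 + 114820903306 = 31825059106324 → 1464601516187651/31825059106324
APPEND 2: p_12 = 2·1464601516187651 + 243219568975773 = 3172422601351075, q_12 = 2·31825059106324 + 5285039700503 = 68935157913151 → 3172422601351075/68935157913151
APPEND 38: p_13 = 38·3172422601351075 + 1464601516187651 = 122016660367528501, q_13 = 38·68935157913151 + 31825059106324 = 2651361059806062 → 122016660367528501/2651361059806062

2255/49
474056/10301
36150164/785525
977045431/21230709
150861657175/3278148427
3172422601351075/68935157913151
122016660367528501/2651361059806062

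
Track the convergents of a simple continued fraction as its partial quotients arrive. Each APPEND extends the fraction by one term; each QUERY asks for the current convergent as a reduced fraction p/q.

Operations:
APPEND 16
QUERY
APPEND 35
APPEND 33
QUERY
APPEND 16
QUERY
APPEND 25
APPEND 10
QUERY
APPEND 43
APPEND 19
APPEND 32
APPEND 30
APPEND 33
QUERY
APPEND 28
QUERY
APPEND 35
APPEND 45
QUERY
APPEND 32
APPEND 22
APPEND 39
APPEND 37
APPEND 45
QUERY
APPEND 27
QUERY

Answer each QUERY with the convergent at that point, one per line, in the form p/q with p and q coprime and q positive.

APPEND 16: p_0 = 16·1 + 0 = 16, q_0 = 16·0 + 1 = 1 → 16/1
APPEND 35: p_1 = 35·16 + 1 = 561, q_1 = 35·1 + 0 = 35 → 561/35
APPEND 33: p_2 = 33·561 + 16 = 18529, q_2 = 33·35 + 1 = 1156 → 18529/1156
APPEND 16: p_3 = 16·18529 + 561 = 297025, q_3 = 16·1156 + 35 = 18531 → 297025/18531
APPEND 25: p_4 = 25·297025 + 18529 = 7444154, q_4 = 25·18531 + 1156 = 464431 → 7444154/464431
APPEND 10: p_5 = 10·7444154 + 297025 = 74738565, q_5 = 10·464431 + 18531 = 4662841 → 74738565/4662841
APPEND 43: p_6 = 43·74738565 + 7444154 = 3221202449, q_6 = 43·4662841 + 464431 = 200966594 → 3221202449/200966594
APPEND 19: p_7 = 19·3221202449 + 74738565 = 61277585096, q_7 = 19·200966594 + 4662841 = 3823028127 → 61277585096/3823028127
APPEND 32: p_8 = 32·61277585096 + 3221202449 = 1964103925521, q_8 = 32·3823028127 + 200966594 = 122537866658 → 1964103925521/122537866658
APPEND 30: p_9 = 30·1964103925521 + 61277585096 = 58984395350726, q_9 = 30·122537866658 + 3823028127 = 3679959027867 → 58984395350726/3679959027867
APPEND 33: p_10 = 33·58984395350726 + 1964103925521 = 1948449150499479, q_10 = 33·3679959027867 + 122537866658 = 121561185786269 → 1948449150499479/121561185786269
APPEND 28: p_11 = 28·1948449150499479 + 58984395350726 = 54615560609336138, q_11 = 28·121561185786269 + 3679959027867 = 3407393161043399 → 54615560609336138/3407393161043399
APPEND 35: p_12 = 35·54615560609336138 + 1948449150499479 = 1913493070477264309, q_12 = 35·3407393161043399 + 121561185786269 = 119380321822305234 → 1913493070477264309/119380321822305234
APPEND 45: p_13 = 45·1913493070477264309 + 54615560609336138 = 86161803732086230043, q_13 = 45·119380321822305234 + 3407393161043399 = 5375521875164778929 → 86161803732086230043/5375521875164778929
APPEND 32: p_14 = 32·86161803732086230043 + 1913493070477264309 = 2759091212497236625685, q_14 = 32·5375521875164778929 + 119380321822305234 = 172136080327095230962 → 2759091212497236625685/172136080327095230962
APPEND 22: p_15 = 22·2759091212497236625685 + 86161803732086230043 = 60786168478671291995113, q_15 = 22·172136080327095230962 + 5375521875164778929 = 3792369289071259860093 → 60786168478671291995113/3792369289071259860093
APPEND 39: p_16 = 39·60786168478671291995113 + 2759091212497236625685 = 2373419661880677624435092, q_16 = 39·3792369289071259860093 + 172136080327095230962 = 148074538354106229774589 → 2373419661880677624435092/148074538354106229774589
APPEND 37: p_17 = 37·2373419661880677624435092 + 60786168478671291995113 = 87877313658063743396093517, q_17 = 37·148074538354106229774589 + 3792369289071259860093 = 5482550288391001761519886 → 87877313658063743396093517/5482550288391001761519886
APPEND 45: p_18 = 45·87877313658063743396093517 + 2373419661880677624435092 = 3956852534274749130448643357, q_18 = 45·5482550288391001761519886 + 148074538354106229774589 = 246862837515949185498169459 → 3956852534274749130448643357/246862837515949185498169459
APPEND 27: p_19 = 27·3956852534274749130448643357 + 87877313658063743396093517 = 106922895739076290265509464156, q_19 = 27·246862837515949185498169459 + 5482550288391001761519886 = 6670779163219019010212095279 → 106922895739076290265509464156/6670779163219019010212095279

16/1
18529/1156
297025/18531
74738565/4662841
1948449150499479/121561185786269
54615560609336138/3407393161043399
86161803732086230043/5375521875164778929
3956852534274749130448643357/246862837515949185498169459
106922895739076290265509464156/6670779163219019010212095279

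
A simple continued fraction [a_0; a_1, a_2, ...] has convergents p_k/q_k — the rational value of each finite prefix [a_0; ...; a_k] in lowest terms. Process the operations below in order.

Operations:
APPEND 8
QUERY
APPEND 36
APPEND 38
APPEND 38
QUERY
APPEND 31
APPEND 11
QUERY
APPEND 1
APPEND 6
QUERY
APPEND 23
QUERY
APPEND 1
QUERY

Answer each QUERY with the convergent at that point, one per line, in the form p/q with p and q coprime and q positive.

8/1
417909/52058
143045768/17818895
1079117390/134423267
24975711907/3111169203
26054829297/3245592470

APPEND 8: p_0 = 8·1 + 0 = 8, q_0 = 8·0 + 1 = 1 → 8/1
APPEND 36: p_1 = 36·8 + 1 = 289, q_1 = 36·1 + 0 = 36 → 289/36
APPEND 38: p_2 = 38·289 + 8 = 10990, q_2 = 38·36 + 1 = 1369 → 10990/1369
APPEND 38: p_3 = 38·10990 + 289 = 417909, q_3 = 38·1369 + 36 = 52058 → 417909/52058
APPEND 31: p_4 = 31·417909 + 10990 = 12966169, q_4 = 31·52058 + 1369 = 1615167 → 12966169/1615167
APPEND 11: p_5 = 11·12966169 + 417909 = 143045768, q_5 = 11·1615167 + 52058 = 17818895 → 143045768/17818895
APPEND 1: p_6 = 1·143045768 + 12966169 = 156011937, q_6 = 1·17818895 + 1615167 = 19434062 → 156011937/19434062
APPEND 6: p_7 = 6·156011937 + 143045768 = 1079117390, q_7 = 6·19434062 + 17818895 = 134423267 → 1079117390/134423267
APPEND 23: p_8 = 23·1079117390 + 156011937 = 24975711907, q_8 = 23·134423267 + 19434062 = 3111169203 → 24975711907/3111169203
APPEND 1: p_9 = 1·24975711907 + 1079117390 = 26054829297, q_9 = 1·3111169203 + 134423267 = 3245592470 → 26054829297/3245592470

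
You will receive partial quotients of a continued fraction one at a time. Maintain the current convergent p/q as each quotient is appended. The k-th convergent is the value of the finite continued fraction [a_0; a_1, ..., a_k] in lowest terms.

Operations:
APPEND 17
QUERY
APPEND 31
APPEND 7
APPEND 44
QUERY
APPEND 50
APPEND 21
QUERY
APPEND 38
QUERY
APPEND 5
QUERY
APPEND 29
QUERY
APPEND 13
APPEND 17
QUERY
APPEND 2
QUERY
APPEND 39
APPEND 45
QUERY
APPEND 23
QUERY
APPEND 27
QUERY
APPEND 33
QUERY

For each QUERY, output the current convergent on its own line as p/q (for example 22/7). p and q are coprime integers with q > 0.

APPEND 17: p_0 = 17·1 + 0 = 17, q_0 = 17·0 + 1 = 1 → 17/1
APPEND 31: p_1 = 31·17 + 1 = 528, q_1 = 31·1 + 0 = 31 → 528/31
APPEND 7: p_2 = 7·528 + 17 = 3713, q_2 = 7·31 + 1 = 218 → 3713/218
APPEND 44: p_3 = 44·3713 + 528 = 163900, q_3 = 44·218 + 31 = 9623 → 163900/9623
APPEND 50: p_4 = 50·163900 + 3713 = 8198713, q_4 = 50·9623 + 218 = 481368 → 8198713/481368
APPEND 21: p_5 = 21·8198713 + 163900 = 172336873, q_5 = 21·481368 + 9623 = 10118351 → 172336873/10118351
APPEND 38: p_6 = 38·172336873 + 8198713 = 6556999887, q_6 = 38·10118351 + 481368 = 384978706 → 6556999887/384978706
APPEND 5: p_7 = 5·6556999887 + 172336873 = 32957336308, q_7 = 5·384978706 + 10118351 = 1935011881 → 32957336308/1935011881
APPEND 29: p_8 = 29·32957336308 + 6556999887 = 962319752819, q_8 = 29·1935011881 + 384978706 = 56500323255 → 962319752819/56500323255
APPEND 13: p_9 = 13·962319752819 + 32957336308 = 12543114122955, q_9 = 13·56500323255 + 1935011881 = 736439214196 → 12543114122955/736439214196
APPEND 17: p_10 = 17·12543114122955 + 962319752819 = 214195259843054, q_10 = 17·736439214196 + 56500323255 = 12575966964587 → 214195259843054/12575966964587
APPEND 2: p_11 = 2·214195259843054 + 12543114122955 = 440933633809063, q_11 = 2·12575966964587 + 736439214196 = 25888373143370 → 440933633809063/25888373143370
APPEND 39: p_12 = 39·440933633809063 + 214195259843054 = 17410606978396511, q_12 = 39·25888373143370 + 12575966964587 = 1022222519556017 → 17410606978396511/1022222519556017
APPEND 45: p_13 = 45·17410606978396511 + 440933633809063 = 783918247661652058, q_13 = 45·1022222519556017 + 25888373143370 = 46025901753164135 → 783918247661652058/46025901753164135
APPEND 23: p_14 = 23·783918247661652058 + 17410606978396511 = 18047530303196393845, q_14 = 23·46025901753164135 + 1022222519556017 = 1059617962842331122 → 18047530303196393845/1059617962842331122
APPEND 27: p_15 = 27·18047530303196393845 + 783918247661652058 = 488067236433964285873, q_15 = 27·1059617962842331122 + 46025901753164135 = 28655710898496104429 → 488067236433964285873/28655710898496104429
APPEND 33: p_16 = 33·488067236433964285873 + 18047530303196393845 = 16124266332624017827654, q_16 = 33·28655710898496104429 + 1059617962842331122 = 946698077613213777279 → 16124266332624017827654/946698077613213777279

17/1
163900/9623
172336873/10118351
6556999887/384978706
32957336308/1935011881
962319752819/56500323255
214195259843054/12575966964587
440933633809063/25888373143370
783918247661652058/46025901753164135
18047530303196393845/1059617962842331122
488067236433964285873/28655710898496104429
16124266332624017827654/946698077613213777279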